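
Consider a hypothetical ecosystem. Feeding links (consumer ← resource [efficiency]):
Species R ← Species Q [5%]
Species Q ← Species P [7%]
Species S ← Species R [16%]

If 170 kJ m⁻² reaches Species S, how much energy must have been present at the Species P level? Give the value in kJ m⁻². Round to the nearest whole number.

Cumulative transfer efficiency: 0.07 × 0.05 × 0.16 = 0.00056
Species P energy = 170 / 0.00056 = 303571 kJ m⁻²

303571 kJ m⁻²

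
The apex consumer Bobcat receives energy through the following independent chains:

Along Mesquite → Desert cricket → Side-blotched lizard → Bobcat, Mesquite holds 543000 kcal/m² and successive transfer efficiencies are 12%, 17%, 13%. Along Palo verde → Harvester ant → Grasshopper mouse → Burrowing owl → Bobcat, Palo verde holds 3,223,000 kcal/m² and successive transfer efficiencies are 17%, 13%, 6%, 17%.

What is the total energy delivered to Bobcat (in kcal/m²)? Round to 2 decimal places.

2166.56 kcal/m²

Via Mesquite: 543000 × 0.12 × 0.17 × 0.13 = 1440.036 kcal/m²
Via Palo verde: 3223000 × 0.17 × 0.13 × 0.06 × 0.17 = 726.52866 kcal/m²
Total at Bobcat: 1440.036 + 726.52866 = 2166.56466 kcal/m²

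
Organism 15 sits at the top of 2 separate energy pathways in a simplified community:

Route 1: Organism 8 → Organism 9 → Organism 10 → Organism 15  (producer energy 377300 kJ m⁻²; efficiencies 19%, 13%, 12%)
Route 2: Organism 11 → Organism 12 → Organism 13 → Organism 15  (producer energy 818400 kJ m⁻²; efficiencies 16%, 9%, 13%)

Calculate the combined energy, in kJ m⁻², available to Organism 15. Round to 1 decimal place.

Route 1: 377300 × 0.19 × 0.13 × 0.12 = 1118.3172 kJ m⁻²
Route 2: 818400 × 0.16 × 0.09 × 0.13 = 1532.0448 kJ m⁻²
Total at Organism 15: 1118.3172 + 1532.0448 = 2650.362 kJ m⁻²

2650.4 kJ m⁻²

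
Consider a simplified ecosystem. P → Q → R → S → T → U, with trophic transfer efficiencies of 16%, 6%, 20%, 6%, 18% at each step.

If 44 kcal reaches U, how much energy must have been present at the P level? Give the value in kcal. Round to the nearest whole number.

Cumulative transfer efficiency: 0.16 × 0.06 × 0.2 × 0.06 × 0.18 = 0.000020736
P energy = 44 / 0.000020736 = 2121914 kcal

2121914 kcal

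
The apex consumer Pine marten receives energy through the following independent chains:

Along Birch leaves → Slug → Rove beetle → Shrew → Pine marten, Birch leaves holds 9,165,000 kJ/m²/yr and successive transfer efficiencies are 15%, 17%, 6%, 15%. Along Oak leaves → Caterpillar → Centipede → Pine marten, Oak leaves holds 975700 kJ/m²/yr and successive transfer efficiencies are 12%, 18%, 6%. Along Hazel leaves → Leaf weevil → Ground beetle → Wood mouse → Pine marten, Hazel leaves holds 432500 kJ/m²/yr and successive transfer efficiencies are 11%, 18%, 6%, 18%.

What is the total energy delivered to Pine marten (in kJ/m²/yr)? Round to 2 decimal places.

3460.36 kJ/m²/yr

Via Birch leaves: 9165000 × 0.15 × 0.17 × 0.06 × 0.15 = 2103.3675 kJ/m²/yr
Via Oak leaves: 975700 × 0.12 × 0.18 × 0.06 = 1264.5072 kJ/m²/yr
Via Hazel leaves: 432500 × 0.11 × 0.18 × 0.06 × 0.18 = 92.4858 kJ/m²/yr
Total at Pine marten: 2103.3675 + 1264.5072 + 92.4858 = 3460.3605 kJ/m²/yr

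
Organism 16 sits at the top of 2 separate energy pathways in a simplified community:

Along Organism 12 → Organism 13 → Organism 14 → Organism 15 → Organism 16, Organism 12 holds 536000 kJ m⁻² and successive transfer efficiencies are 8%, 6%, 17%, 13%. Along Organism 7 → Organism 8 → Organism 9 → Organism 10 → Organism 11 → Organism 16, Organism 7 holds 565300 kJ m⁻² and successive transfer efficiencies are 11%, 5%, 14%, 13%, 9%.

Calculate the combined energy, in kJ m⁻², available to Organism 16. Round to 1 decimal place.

Via Organism 12: 536000 × 0.08 × 0.06 × 0.17 × 0.13 = 56.85888 kJ m⁻²
Via Organism 7: 565300 × 0.11 × 0.05 × 0.14 × 0.13 × 0.09 = 5.0927877 kJ m⁻²
Total at Organism 16: 56.85888 + 5.0927877 = 61.9516677 kJ m⁻²

62.0 kJ m⁻²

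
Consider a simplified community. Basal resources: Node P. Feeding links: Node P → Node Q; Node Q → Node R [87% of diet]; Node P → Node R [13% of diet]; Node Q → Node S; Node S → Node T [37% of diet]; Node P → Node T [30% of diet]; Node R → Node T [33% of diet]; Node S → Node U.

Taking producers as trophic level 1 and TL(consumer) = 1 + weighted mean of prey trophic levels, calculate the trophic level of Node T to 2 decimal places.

3.36

Node Q: 1 + 1 = 2
Node R: 1 + (0.87×2 + 0.13×1) = 2.87
Node S: 1 + 2 = 3
Node T: 1 + (0.37×3 + 0.3×1 + 0.33×2.87) = 3.3571
Node U: 1 + 3 = 4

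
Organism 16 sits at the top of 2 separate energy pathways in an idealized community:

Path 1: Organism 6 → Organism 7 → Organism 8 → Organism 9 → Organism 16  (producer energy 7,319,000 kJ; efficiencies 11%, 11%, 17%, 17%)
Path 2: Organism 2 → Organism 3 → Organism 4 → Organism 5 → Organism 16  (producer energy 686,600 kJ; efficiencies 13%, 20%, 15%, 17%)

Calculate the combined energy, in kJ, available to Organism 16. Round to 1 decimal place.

Path 1: 7319000 × 0.11 × 0.11 × 0.17 × 0.17 = 2559.38111 kJ
Path 2: 686600 × 0.13 × 0.2 × 0.15 × 0.17 = 455.2158 kJ
Total at Organism 16: 2559.38111 + 455.2158 = 3014.59691 kJ

3014.6 kJ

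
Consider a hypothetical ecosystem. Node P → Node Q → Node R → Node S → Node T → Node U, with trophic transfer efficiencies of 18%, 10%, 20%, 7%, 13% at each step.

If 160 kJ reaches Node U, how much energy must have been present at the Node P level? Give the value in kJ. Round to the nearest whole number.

4884005 kJ

Cumulative transfer efficiency: 0.18 × 0.1 × 0.2 × 0.07 × 0.13 = 0.00003276
Node P energy = 160 / 0.00003276 = 4884005 kJ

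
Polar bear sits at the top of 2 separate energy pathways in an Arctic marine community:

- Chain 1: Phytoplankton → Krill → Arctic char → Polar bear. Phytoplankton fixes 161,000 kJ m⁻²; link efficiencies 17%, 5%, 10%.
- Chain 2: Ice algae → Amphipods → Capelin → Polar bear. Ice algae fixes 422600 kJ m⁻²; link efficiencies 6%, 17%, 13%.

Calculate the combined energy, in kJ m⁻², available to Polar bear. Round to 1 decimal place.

697.2 kJ m⁻²

Chain 1: 161000 × 0.17 × 0.05 × 0.1 = 136.85 kJ m⁻²
Chain 2: 422600 × 0.06 × 0.17 × 0.13 = 560.3676 kJ m⁻²
Total at Polar bear: 136.85 + 560.3676 = 697.2176 kJ m⁻²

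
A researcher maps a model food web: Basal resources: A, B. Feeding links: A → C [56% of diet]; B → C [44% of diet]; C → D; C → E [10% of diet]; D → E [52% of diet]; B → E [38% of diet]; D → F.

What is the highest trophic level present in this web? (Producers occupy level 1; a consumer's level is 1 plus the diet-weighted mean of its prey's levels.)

4

C: 1 + (0.56×1 + 0.44×1) = 2
D: 1 + 2 = 3
E: 1 + (0.1×2 + 0.52×3 + 0.38×1) = 3.14
F: 1 + 3 = 4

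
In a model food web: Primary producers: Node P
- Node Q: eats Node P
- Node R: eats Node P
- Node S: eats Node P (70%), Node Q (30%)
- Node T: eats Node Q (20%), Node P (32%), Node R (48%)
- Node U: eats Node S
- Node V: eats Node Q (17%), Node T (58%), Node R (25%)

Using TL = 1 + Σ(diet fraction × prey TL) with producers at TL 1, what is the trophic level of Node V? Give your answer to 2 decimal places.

3.39

Node Q: 1 + 1 = 2
Node R: 1 + 1 = 2
Node S: 1 + (0.7×1 + 0.3×2) = 2.3
Node T: 1 + (0.2×2 + 0.32×1 + 0.48×2) = 2.68
Node U: 1 + 2.3 = 3.3
Node V: 1 + (0.17×2 + 0.58×2.68 + 0.25×2) = 3.3944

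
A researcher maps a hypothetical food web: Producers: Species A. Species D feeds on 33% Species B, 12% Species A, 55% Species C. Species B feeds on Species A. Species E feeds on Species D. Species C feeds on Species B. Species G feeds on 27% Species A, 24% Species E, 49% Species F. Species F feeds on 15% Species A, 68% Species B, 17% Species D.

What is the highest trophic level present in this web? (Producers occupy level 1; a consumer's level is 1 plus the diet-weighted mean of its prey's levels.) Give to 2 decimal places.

Species B: 1 + 1 = 2
Species C: 1 + 2 = 3
Species D: 1 + (0.33×2 + 0.12×1 + 0.55×3) = 3.43
Species E: 1 + 3.43 = 4.43
Species F: 1 + (0.15×1 + 0.68×2 + 0.17×3.43) = 3.0931
Species G: 1 + (0.27×1 + 0.24×4.43 + 0.49×3.0931) = 3.848819

4.43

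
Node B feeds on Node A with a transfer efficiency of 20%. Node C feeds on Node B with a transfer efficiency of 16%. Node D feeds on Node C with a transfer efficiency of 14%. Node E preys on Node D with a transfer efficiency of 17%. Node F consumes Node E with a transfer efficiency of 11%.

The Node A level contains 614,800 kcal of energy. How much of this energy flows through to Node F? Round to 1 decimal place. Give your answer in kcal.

51.5 kcal

Node B: 614800 × 0.2 = 122960 kcal
Node C: 122960 × 0.16 = 19673.6 kcal
Node D: 19673.6 × 0.14 = 2754.304 kcal
Node E: 2754.304 × 0.17 = 468.23168 kcal
Node F: 468.23168 × 0.11 = 51.5054848 kcal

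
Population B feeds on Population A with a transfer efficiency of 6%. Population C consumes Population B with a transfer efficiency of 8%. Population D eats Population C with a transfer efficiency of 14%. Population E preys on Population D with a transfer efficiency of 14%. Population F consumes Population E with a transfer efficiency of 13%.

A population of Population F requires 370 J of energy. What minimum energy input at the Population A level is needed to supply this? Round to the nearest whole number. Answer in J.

30252486 J

Cumulative transfer efficiency: 0.06 × 0.08 × 0.14 × 0.14 × 0.13 = 0.0000122304
Population A energy = 370 / 0.0000122304 = 30252486 J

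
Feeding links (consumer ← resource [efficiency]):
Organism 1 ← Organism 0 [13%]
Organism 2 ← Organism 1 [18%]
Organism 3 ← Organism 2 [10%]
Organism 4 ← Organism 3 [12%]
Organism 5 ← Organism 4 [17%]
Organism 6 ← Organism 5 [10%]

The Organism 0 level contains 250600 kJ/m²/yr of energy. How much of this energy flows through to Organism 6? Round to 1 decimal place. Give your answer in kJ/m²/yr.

Organism 1: 250600 × 0.13 = 32578 kJ/m²/yr
Organism 2: 32578 × 0.18 = 5864.04 kJ/m²/yr
Organism 3: 5864.04 × 0.1 = 586.404 kJ/m²/yr
Organism 4: 586.404 × 0.12 = 70.36848 kJ/m²/yr
Organism 5: 70.36848 × 0.17 = 11.9626416 kJ/m²/yr
Organism 6: 11.9626416 × 0.1 = 1.19626416 kJ/m²/yr

1.2 kJ/m²/yr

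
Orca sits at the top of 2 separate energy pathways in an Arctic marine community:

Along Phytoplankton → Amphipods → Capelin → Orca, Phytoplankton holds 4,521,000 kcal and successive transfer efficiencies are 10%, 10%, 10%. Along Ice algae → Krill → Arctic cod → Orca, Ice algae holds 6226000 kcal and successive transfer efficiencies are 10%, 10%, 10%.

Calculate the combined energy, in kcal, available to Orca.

10747 kcal

Via Phytoplankton: 4521000 × 0.1 × 0.1 × 0.1 = 4521 kcal
Via Ice algae: 6226000 × 0.1 × 0.1 × 0.1 = 6226 kcal
Total at Orca: 4521 + 6226 = 10747 kcal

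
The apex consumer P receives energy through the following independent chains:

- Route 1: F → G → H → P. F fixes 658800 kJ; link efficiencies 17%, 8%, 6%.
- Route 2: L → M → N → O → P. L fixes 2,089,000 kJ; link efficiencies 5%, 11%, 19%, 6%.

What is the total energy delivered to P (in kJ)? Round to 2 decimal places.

668.56 kJ

Route 1: 658800 × 0.17 × 0.08 × 0.06 = 537.5808 kJ
Route 2: 2089000 × 0.05 × 0.11 × 0.19 × 0.06 = 130.9803 kJ
Total at P: 537.5808 + 130.9803 = 668.5611 kJ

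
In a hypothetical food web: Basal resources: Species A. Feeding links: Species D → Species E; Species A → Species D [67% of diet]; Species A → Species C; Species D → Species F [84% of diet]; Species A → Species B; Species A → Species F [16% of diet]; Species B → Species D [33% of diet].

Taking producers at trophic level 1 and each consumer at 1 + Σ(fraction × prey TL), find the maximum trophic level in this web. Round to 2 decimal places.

3.33

Species B: 1 + 1 = 2
Species C: 1 + 1 = 2
Species D: 1 + (0.67×1 + 0.33×2) = 2.33
Species E: 1 + 2.33 = 3.33
Species F: 1 + (0.84×2.33 + 0.16×1) = 3.1172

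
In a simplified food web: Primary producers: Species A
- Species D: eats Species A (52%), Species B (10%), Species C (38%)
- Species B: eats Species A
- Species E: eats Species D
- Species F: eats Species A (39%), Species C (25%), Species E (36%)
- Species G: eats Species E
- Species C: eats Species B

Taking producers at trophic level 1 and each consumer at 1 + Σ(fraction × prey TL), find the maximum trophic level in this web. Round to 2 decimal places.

4.86

Species B: 1 + 1 = 2
Species C: 1 + 2 = 3
Species D: 1 + (0.52×1 + 0.1×2 + 0.38×3) = 2.86
Species E: 1 + 2.86 = 3.86
Species F: 1 + (0.39×1 + 0.25×3 + 0.36×3.86) = 3.5296
Species G: 1 + 3.86 = 4.86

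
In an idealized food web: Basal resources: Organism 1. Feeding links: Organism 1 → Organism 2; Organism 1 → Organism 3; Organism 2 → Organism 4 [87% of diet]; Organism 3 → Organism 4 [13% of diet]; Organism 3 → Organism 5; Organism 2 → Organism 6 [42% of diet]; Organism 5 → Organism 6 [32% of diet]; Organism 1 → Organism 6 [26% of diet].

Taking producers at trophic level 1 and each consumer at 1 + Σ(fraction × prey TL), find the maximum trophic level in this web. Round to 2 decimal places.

Organism 2: 1 + 1 = 2
Organism 3: 1 + 1 = 2
Organism 4: 1 + (0.87×2 + 0.13×2) = 3
Organism 5: 1 + 2 = 3
Organism 6: 1 + (0.42×2 + 0.32×3 + 0.26×1) = 3.06

3.06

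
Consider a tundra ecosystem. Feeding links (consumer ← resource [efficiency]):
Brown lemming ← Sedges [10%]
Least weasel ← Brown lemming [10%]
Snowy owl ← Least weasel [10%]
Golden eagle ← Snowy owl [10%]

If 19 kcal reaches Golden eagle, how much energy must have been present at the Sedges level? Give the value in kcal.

190000 kcal

Cumulative transfer efficiency: 0.1 × 0.1 × 0.1 × 0.1 = 0.0001
Sedges energy = 19 / 0.0001 = 190000 kcal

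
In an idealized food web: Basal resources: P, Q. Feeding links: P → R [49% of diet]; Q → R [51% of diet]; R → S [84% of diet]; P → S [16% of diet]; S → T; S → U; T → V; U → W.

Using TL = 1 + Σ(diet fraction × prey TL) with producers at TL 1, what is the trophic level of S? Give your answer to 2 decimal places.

2.84

R: 1 + (0.49×1 + 0.51×1) = 2
S: 1 + (0.84×2 + 0.16×1) = 2.84
T: 1 + 2.84 = 3.84
U: 1 + 2.84 = 3.84
V: 1 + 3.84 = 4.84
W: 1 + 3.84 = 4.84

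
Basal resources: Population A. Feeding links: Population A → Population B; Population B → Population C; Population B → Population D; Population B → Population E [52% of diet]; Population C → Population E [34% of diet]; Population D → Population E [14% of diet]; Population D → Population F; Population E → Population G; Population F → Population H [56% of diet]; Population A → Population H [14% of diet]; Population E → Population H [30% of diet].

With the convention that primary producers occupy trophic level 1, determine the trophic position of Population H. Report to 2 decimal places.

4.42

Population B: 1 + 1 = 2
Population C: 1 + 2 = 3
Population D: 1 + 2 = 3
Population E: 1 + (0.52×2 + 0.34×3 + 0.14×3) = 3.48
Population F: 1 + 3 = 4
Population G: 1 + 3.48 = 4.48
Population H: 1 + (0.56×4 + 0.14×1 + 0.3×3.48) = 4.424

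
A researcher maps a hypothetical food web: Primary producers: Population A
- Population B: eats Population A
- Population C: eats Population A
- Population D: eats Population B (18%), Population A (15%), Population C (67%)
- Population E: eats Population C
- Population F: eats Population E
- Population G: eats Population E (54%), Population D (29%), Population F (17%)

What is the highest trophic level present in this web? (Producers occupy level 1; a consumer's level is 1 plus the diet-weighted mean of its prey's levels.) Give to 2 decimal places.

4.13

Population B: 1 + 1 = 2
Population C: 1 + 1 = 2
Population D: 1 + (0.18×2 + 0.15×1 + 0.67×2) = 2.85
Population E: 1 + 2 = 3
Population F: 1 + 3 = 4
Population G: 1 + (0.54×3 + 0.29×2.85 + 0.17×4) = 4.1265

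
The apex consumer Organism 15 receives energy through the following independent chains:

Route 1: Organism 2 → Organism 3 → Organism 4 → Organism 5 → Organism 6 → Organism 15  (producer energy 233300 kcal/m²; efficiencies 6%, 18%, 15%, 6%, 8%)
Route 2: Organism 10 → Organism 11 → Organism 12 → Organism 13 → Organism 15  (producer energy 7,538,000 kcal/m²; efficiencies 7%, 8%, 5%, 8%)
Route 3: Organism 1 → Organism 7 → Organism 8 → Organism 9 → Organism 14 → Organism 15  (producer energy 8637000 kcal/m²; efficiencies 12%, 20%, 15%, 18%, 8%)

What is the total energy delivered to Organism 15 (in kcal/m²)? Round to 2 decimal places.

618.41 kcal/m²

Route 1: 233300 × 0.06 × 0.18 × 0.15 × 0.06 × 0.08 = 1.8141408 kcal/m²
Route 2: 7538000 × 0.07 × 0.08 × 0.05 × 0.08 = 168.8512 kcal/m²
Route 3: 8637000 × 0.12 × 0.2 × 0.15 × 0.18 × 0.08 = 447.74208 kcal/m²
Total at Organism 15: 1.8141408 + 168.8512 + 447.74208 = 618.4074208 kcal/m²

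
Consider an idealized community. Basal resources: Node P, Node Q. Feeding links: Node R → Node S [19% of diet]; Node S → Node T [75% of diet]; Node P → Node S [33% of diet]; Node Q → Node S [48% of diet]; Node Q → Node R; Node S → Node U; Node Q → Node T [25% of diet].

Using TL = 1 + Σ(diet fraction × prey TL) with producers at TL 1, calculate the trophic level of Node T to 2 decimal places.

Node R: 1 + 1 = 2
Node S: 1 + (0.48×1 + 0.19×2 + 0.33×1) = 2.19
Node T: 1 + (0.75×2.19 + 0.25×1) = 2.8925
Node U: 1 + 2.19 = 3.19

2.89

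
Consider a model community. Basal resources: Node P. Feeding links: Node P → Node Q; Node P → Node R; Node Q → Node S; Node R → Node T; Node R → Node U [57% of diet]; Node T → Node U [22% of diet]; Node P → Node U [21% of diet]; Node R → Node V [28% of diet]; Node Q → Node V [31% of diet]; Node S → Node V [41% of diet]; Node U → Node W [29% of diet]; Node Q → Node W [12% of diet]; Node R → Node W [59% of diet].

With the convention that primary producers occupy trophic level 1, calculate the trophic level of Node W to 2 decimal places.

3.29

Node Q: 1 + 1 = 2
Node R: 1 + 1 = 2
Node S: 1 + 2 = 3
Node T: 1 + 2 = 3
Node U: 1 + (0.57×2 + 0.22×3 + 0.21×1) = 3.01
Node V: 1 + (0.28×2 + 0.31×2 + 0.41×3) = 3.41
Node W: 1 + (0.29×3.01 + 0.12×2 + 0.59×2) = 3.2929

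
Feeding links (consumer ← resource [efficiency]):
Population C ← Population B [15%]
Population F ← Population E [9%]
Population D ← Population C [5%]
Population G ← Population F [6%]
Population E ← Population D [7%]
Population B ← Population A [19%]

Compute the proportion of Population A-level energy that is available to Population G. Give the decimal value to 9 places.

0.000000539

Product of link efficiencies: 0.19 × 0.15 × 0.05 × 0.07 × 0.09 × 0.06 = 0.00000053865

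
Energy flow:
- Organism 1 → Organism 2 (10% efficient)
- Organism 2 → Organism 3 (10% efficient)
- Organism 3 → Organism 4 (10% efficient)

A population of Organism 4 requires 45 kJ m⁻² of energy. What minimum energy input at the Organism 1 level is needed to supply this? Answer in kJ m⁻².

Cumulative transfer efficiency: 0.1 × 0.1 × 0.1 = 0.001
Organism 1 energy = 45 / 0.001 = 45000 kJ m⁻²

45000 kJ m⁻²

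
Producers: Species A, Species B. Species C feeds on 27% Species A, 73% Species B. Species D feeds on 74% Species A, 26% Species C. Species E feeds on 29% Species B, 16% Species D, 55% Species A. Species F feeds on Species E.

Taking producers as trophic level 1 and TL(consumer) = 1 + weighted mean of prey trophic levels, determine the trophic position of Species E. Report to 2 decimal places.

2.20

Species C: 1 + (0.27×1 + 0.73×1) = 2
Species D: 1 + (0.74×1 + 0.26×2) = 2.26
Species E: 1 + (0.29×1 + 0.16×2.26 + 0.55×1) = 2.2016
Species F: 1 + 2.2016 = 3.2016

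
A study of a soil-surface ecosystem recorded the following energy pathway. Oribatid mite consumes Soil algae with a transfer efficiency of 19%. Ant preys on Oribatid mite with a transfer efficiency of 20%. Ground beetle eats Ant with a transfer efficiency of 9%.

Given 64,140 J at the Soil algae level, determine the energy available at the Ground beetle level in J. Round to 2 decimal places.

Oribatid mite: 64140 × 0.19 = 12186.6 J
Ant: 12186.6 × 0.2 = 2437.32 J
Ground beetle: 2437.32 × 0.09 = 219.3588 J

219.36 J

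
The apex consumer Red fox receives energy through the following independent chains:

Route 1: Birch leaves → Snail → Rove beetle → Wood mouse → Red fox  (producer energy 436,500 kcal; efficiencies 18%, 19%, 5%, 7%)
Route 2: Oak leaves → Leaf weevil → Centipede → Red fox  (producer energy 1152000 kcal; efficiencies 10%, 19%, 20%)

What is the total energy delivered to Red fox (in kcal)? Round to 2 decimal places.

Route 1: 436500 × 0.18 × 0.19 × 0.05 × 0.07 = 52.24905 kcal
Route 2: 1152000 × 0.1 × 0.19 × 0.2 = 4377.6 kcal
Total at Red fox: 52.24905 + 4377.6 = 4429.84905 kcal

4429.85 kcal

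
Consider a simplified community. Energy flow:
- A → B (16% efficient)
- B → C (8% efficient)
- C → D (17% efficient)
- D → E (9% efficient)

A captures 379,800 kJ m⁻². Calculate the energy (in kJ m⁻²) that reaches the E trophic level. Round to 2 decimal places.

74.38 kJ m⁻²

B: 379800 × 0.16 = 60768 kJ m⁻²
C: 60768 × 0.08 = 4861.44 kJ m⁻²
D: 4861.44 × 0.17 = 826.4448 kJ m⁻²
E: 826.4448 × 0.09 = 74.380032 kJ m⁻²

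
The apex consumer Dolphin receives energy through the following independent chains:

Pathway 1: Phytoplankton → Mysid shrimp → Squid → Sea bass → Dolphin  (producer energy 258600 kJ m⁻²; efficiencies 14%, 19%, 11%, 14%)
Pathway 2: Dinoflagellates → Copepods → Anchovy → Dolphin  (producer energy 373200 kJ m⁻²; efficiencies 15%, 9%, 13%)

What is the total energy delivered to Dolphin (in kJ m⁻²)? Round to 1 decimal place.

760.9 kJ m⁻²

Pathway 1: 258600 × 0.14 × 0.19 × 0.11 × 0.14 = 105.932904 kJ m⁻²
Pathway 2: 373200 × 0.15 × 0.09 × 0.13 = 654.966 kJ m⁻²
Total at Dolphin: 105.932904 + 654.966 = 760.898904 kJ m⁻²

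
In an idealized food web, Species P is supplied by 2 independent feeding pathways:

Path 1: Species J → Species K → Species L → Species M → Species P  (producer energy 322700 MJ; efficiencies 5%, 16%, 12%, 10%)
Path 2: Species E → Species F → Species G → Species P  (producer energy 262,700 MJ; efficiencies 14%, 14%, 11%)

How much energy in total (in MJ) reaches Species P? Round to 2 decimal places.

597.36 MJ

Path 1: 322700 × 0.05 × 0.16 × 0.12 × 0.1 = 30.9792 MJ
Path 2: 262700 × 0.14 × 0.14 × 0.11 = 566.3812 MJ
Total at Species P: 30.9792 + 566.3812 = 597.3604 MJ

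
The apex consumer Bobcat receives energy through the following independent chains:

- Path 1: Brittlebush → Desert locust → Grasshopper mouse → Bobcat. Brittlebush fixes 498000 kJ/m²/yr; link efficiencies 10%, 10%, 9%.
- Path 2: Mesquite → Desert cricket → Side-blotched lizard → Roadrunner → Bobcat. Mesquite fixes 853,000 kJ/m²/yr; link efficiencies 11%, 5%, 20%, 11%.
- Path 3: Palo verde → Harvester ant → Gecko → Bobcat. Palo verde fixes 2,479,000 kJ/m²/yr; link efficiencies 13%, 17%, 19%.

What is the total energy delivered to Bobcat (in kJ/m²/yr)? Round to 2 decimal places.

Path 1: 498000 × 0.1 × 0.1 × 0.09 = 448.2 kJ/m²/yr
Path 2: 853000 × 0.11 × 0.05 × 0.2 × 0.11 = 103.213 kJ/m²/yr
Path 3: 2479000 × 0.13 × 0.17 × 0.19 = 10409.321 kJ/m²/yr
Total at Bobcat: 448.2 + 103.213 + 10409.321 = 10960.734 kJ/m²/yr

10960.73 kJ/m²/yr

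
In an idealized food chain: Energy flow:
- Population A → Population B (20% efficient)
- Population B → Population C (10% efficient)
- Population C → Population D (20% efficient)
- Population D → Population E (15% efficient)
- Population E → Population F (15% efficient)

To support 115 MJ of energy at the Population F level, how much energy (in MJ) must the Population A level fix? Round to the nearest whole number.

Cumulative transfer efficiency: 0.2 × 0.1 × 0.2 × 0.15 × 0.15 = 0.00009
Population A energy = 115 / 0.00009 = 1277778 MJ

1277778 MJ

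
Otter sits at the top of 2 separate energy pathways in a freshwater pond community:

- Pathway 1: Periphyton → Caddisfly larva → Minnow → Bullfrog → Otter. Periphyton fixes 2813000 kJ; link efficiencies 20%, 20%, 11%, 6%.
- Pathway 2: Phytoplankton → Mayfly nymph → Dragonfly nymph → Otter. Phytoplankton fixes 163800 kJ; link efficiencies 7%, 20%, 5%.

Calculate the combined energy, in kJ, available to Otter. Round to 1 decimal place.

857.3 kJ

Pathway 1: 2813000 × 0.2 × 0.2 × 0.11 × 0.06 = 742.632 kJ
Pathway 2: 163800 × 0.07 × 0.2 × 0.05 = 114.66 kJ
Total at Otter: 742.632 + 114.66 = 857.292 kJ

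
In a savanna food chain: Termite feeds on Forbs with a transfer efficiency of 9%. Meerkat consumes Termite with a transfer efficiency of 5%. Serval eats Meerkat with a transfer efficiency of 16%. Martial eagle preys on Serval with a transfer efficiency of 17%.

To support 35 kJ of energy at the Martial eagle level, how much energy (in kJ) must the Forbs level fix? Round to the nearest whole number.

285948 kJ

Cumulative transfer efficiency: 0.09 × 0.05 × 0.16 × 0.17 = 0.0001224
Forbs energy = 35 / 0.0001224 = 285948 kJ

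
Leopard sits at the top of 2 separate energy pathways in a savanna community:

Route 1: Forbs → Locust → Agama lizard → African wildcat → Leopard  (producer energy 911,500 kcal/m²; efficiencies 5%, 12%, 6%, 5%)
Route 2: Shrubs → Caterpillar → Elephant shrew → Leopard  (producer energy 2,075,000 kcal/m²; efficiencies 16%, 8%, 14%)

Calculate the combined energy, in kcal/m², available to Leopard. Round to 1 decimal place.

3734.8 kcal/m²

Route 1: 911500 × 0.05 × 0.12 × 0.06 × 0.05 = 16.407 kcal/m²
Route 2: 2075000 × 0.16 × 0.08 × 0.14 = 3718.4 kcal/m²
Total at Leopard: 16.407 + 3718.4 = 3734.807 kcal/m²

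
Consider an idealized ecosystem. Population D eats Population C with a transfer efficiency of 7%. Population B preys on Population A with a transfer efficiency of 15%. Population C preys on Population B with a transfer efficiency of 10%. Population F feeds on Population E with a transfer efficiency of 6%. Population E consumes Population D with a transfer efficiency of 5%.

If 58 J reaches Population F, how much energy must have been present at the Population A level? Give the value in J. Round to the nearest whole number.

Cumulative transfer efficiency: 0.15 × 0.1 × 0.07 × 0.05 × 0.06 = 0.00000315
Population A energy = 58 / 0.00000315 = 18412698 J

18412698 J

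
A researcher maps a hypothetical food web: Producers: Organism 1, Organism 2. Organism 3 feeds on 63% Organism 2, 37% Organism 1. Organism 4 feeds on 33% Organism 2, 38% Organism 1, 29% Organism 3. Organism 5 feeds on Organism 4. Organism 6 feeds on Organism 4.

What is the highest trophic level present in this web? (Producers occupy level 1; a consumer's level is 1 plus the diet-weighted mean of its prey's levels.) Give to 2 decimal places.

Organism 3: 1 + (0.63×1 + 0.37×1) = 2
Organism 4: 1 + (0.33×1 + 0.38×1 + 0.29×2) = 2.29
Organism 5: 1 + 2.29 = 3.29
Organism 6: 1 + 2.29 = 3.29

3.29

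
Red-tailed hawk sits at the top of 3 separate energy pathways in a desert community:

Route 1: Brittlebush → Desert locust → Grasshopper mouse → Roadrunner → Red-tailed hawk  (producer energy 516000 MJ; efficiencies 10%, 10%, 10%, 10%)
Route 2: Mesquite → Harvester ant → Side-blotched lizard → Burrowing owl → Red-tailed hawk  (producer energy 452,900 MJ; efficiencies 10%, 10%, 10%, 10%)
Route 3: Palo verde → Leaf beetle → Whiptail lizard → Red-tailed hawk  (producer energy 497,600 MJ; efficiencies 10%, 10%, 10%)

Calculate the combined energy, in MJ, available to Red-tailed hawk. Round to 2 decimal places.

594.49 MJ

Route 1: 516000 × 0.1 × 0.1 × 0.1 × 0.1 = 51.6 MJ
Route 2: 452900 × 0.1 × 0.1 × 0.1 × 0.1 = 45.29 MJ
Route 3: 497600 × 0.1 × 0.1 × 0.1 = 497.6 MJ
Total at Red-tailed hawk: 51.6 + 45.29 + 497.6 = 594.49 MJ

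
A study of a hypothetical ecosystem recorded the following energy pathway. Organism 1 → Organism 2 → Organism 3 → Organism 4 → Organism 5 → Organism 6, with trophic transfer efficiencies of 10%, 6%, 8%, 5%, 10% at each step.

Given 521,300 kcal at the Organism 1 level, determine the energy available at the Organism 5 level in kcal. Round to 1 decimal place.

Organism 2: 521300 × 0.1 = 52130 kcal
Organism 3: 52130 × 0.06 = 3127.8 kcal
Organism 4: 3127.8 × 0.08 = 250.224 kcal
Organism 5: 250.224 × 0.05 = 12.5112 kcal

12.5 kcal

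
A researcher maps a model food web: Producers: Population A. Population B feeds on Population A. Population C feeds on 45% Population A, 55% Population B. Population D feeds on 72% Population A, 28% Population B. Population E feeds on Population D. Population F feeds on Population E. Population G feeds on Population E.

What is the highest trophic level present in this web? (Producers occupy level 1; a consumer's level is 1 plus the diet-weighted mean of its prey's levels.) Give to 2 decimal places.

Population B: 1 + 1 = 2
Population C: 1 + (0.45×1 + 0.55×2) = 2.55
Population D: 1 + (0.72×1 + 0.28×2) = 2.28
Population E: 1 + 2.28 = 3.28
Population F: 1 + 3.28 = 4.28
Population G: 1 + 3.28 = 4.28

4.28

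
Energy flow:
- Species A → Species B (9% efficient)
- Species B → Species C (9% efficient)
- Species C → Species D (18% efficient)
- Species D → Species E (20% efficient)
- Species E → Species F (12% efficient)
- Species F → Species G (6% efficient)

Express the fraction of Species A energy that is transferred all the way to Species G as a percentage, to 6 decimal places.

Product of link efficiencies: 0.09 × 0.09 × 0.18 × 0.2 × 0.12 × 0.06 = 0.00000209952
As a percentage: 0.00000209952 × 100 = 0.000210%

0.000210%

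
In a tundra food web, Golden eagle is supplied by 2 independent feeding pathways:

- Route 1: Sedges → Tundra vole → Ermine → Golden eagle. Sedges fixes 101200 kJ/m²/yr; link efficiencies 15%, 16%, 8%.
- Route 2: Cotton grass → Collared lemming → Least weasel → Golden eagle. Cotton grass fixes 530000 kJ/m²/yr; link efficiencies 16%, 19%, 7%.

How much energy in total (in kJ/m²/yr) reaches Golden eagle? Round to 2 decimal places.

Route 1: 101200 × 0.15 × 0.16 × 0.08 = 194.304 kJ/m²/yr
Route 2: 530000 × 0.16 × 0.19 × 0.07 = 1127.84 kJ/m²/yr
Total at Golden eagle: 194.304 + 1127.84 = 1322.144 kJ/m²/yr

1322.14 kJ/m²/yr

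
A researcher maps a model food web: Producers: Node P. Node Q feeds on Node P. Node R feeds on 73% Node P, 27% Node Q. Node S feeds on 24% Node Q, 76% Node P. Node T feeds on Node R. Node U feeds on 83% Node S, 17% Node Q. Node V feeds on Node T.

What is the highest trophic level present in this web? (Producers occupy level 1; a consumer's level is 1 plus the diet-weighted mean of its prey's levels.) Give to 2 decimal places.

Node Q: 1 + 1 = 2
Node R: 1 + (0.73×1 + 0.27×2) = 2.27
Node S: 1 + (0.24×2 + 0.76×1) = 2.24
Node T: 1 + 2.27 = 3.27
Node U: 1 + (0.83×2.24 + 0.17×2) = 3.1992
Node V: 1 + 3.27 = 4.27

4.27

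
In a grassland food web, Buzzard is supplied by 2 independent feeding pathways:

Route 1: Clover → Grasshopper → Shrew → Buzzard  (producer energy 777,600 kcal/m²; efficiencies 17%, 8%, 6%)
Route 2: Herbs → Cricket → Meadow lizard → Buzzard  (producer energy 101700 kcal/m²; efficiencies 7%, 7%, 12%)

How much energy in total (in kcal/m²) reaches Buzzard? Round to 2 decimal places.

694.32 kcal/m²

Route 1: 777600 × 0.17 × 0.08 × 0.06 = 634.5216 kcal/m²
Route 2: 101700 × 0.07 × 0.07 × 0.12 = 59.7996 kcal/m²
Total at Buzzard: 634.5216 + 59.7996 = 694.3212 kcal/m²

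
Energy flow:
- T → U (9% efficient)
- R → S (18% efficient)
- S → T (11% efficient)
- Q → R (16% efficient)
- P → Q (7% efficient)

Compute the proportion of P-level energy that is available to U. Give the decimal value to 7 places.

0.0000200

Product of link efficiencies: 0.07 × 0.16 × 0.18 × 0.11 × 0.09 = 0.0000199584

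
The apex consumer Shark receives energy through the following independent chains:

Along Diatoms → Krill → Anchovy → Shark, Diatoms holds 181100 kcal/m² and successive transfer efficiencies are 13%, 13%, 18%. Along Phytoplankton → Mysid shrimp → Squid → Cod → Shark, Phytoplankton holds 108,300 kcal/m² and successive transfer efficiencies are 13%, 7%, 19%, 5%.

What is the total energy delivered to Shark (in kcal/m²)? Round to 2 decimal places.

560.27 kcal/m²

Via Diatoms: 181100 × 0.13 × 0.13 × 0.18 = 550.9062 kcal/m²
Via Phytoplankton: 108300 × 0.13 × 0.07 × 0.19 × 0.05 = 9.362535 kcal/m²
Total at Shark: 550.9062 + 9.362535 = 560.268735 kcal/m²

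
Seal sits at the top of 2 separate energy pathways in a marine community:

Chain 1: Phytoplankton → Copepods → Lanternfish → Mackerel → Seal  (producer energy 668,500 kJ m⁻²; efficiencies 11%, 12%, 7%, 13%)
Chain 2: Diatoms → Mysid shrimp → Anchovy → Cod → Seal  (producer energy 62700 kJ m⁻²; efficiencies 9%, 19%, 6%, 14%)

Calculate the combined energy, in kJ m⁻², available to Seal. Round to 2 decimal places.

89.31 kJ m⁻²

Chain 1: 668500 × 0.11 × 0.12 × 0.07 × 0.13 = 80.30022 kJ m⁻²
Chain 2: 62700 × 0.09 × 0.19 × 0.06 × 0.14 = 9.006228 kJ m⁻²
Total at Seal: 80.30022 + 9.006228 = 89.306448 kJ m⁻²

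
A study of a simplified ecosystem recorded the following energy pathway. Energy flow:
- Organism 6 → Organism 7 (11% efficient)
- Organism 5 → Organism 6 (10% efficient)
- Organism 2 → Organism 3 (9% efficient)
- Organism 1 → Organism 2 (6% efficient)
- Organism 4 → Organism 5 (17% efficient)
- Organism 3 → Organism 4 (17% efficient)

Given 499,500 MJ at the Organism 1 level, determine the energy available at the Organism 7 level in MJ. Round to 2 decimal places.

Organism 2: 499500 × 0.06 = 29970 MJ
Organism 3: 29970 × 0.09 = 2697.3 MJ
Organism 4: 2697.3 × 0.17 = 458.541 MJ
Organism 5: 458.541 × 0.17 = 77.95197 MJ
Organism 6: 77.95197 × 0.1 = 7.795197 MJ
Organism 7: 7.795197 × 0.11 = 0.85747167 MJ

0.86 MJ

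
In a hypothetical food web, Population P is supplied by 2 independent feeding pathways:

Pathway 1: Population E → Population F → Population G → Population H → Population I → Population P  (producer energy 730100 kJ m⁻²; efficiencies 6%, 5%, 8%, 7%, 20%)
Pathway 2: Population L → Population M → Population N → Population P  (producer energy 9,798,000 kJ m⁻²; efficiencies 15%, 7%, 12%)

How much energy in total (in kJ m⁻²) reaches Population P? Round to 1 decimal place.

12347.9 kJ m⁻²

Pathway 1: 730100 × 0.06 × 0.05 × 0.08 × 0.07 × 0.2 = 2.453136 kJ m⁻²
Pathway 2: 9798000 × 0.15 × 0.07 × 0.12 = 12345.48 kJ m⁻²
Total at Population P: 2.453136 + 12345.48 = 12347.933136 kJ m⁻²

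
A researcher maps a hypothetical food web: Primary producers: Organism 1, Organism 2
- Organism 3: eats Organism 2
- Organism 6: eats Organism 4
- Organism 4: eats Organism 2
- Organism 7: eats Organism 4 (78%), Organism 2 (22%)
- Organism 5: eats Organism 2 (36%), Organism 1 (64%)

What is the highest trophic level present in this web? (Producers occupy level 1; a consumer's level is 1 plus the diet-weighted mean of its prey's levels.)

3

Organism 3: 1 + 1 = 2
Organism 4: 1 + 1 = 2
Organism 5: 1 + (0.36×1 + 0.64×1) = 2
Organism 6: 1 + 2 = 3
Organism 7: 1 + (0.78×2 + 0.22×1) = 2.78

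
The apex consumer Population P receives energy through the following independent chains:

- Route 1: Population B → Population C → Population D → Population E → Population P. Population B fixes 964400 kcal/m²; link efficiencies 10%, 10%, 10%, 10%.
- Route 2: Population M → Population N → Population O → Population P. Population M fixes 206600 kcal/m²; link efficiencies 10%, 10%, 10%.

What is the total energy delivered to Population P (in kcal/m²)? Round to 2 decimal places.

303.04 kcal/m²

Route 1: 964400 × 0.1 × 0.1 × 0.1 × 0.1 = 96.44 kcal/m²
Route 2: 206600 × 0.1 × 0.1 × 0.1 = 206.6 kcal/m²
Total at Population P: 96.44 + 206.6 = 303.04 kcal/m²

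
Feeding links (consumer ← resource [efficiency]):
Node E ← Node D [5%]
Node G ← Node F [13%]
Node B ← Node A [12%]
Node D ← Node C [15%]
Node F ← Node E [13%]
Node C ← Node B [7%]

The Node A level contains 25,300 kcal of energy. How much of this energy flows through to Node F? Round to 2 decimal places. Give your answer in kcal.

Node B: 25300 × 0.12 = 3036 kcal
Node C: 3036 × 0.07 = 212.52 kcal
Node D: 212.52 × 0.15 = 31.878 kcal
Node E: 31.878 × 0.05 = 1.5939 kcal
Node F: 1.5939 × 0.13 = 0.207207 kcal

0.21 kcal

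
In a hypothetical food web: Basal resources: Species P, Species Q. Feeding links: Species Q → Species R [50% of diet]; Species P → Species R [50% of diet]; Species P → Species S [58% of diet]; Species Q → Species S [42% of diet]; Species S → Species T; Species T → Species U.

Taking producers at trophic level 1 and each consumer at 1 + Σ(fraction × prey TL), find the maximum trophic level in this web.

4

Species R: 1 + (0.5×1 + 0.5×1) = 2
Species S: 1 + (0.58×1 + 0.42×1) = 2
Species T: 1 + 2 = 3
Species U: 1 + 3 = 4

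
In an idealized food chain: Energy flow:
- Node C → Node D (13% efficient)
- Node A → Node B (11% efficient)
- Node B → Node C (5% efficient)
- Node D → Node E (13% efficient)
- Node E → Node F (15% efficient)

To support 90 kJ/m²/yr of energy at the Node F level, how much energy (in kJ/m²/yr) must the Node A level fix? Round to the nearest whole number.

Cumulative transfer efficiency: 0.11 × 0.05 × 0.13 × 0.13 × 0.15 = 0.0000139425
Node A energy = 90 / 0.0000139425 = 6455083 kJ/m²/yr

6455083 kJ/m²/yr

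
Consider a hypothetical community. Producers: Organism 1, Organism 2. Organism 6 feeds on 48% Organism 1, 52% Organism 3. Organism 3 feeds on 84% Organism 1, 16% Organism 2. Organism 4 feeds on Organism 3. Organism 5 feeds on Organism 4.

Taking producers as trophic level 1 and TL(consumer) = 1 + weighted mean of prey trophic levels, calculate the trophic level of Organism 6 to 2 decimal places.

2.52

Organism 3: 1 + (0.84×1 + 0.16×1) = 2
Organism 4: 1 + 2 = 3
Organism 5: 1 + 3 = 4
Organism 6: 1 + (0.48×1 + 0.52×2) = 2.52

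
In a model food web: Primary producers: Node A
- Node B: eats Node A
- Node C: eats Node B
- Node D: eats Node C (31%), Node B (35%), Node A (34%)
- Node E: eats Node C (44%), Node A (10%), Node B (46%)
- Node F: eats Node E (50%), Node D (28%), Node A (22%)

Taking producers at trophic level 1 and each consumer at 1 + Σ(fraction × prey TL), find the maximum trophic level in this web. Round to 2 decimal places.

3.72

Node B: 1 + 1 = 2
Node C: 1 + 2 = 3
Node D: 1 + (0.31×3 + 0.35×2 + 0.34×1) = 2.97
Node E: 1 + (0.44×3 + 0.1×1 + 0.46×2) = 3.34
Node F: 1 + (0.5×3.34 + 0.28×2.97 + 0.22×1) = 3.7216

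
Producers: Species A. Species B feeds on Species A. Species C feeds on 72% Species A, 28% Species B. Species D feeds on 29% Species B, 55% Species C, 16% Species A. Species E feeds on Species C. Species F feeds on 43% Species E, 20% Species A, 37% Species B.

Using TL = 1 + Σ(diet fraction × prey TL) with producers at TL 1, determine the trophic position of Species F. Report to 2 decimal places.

Species B: 1 + 1 = 2
Species C: 1 + (0.72×1 + 0.28×2) = 2.28
Species D: 1 + (0.29×2 + 0.55×2.28 + 0.16×1) = 2.994
Species E: 1 + 2.28 = 3.28
Species F: 1 + (0.43×3.28 + 0.2×1 + 0.37×2) = 3.3504

3.35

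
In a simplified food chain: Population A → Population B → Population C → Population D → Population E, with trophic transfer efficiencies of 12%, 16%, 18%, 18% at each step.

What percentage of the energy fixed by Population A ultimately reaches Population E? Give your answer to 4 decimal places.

0.0622%

Product of link efficiencies: 0.12 × 0.16 × 0.18 × 0.18 = 0.00062208
As a percentage: 0.00062208 × 100 = 0.0622%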